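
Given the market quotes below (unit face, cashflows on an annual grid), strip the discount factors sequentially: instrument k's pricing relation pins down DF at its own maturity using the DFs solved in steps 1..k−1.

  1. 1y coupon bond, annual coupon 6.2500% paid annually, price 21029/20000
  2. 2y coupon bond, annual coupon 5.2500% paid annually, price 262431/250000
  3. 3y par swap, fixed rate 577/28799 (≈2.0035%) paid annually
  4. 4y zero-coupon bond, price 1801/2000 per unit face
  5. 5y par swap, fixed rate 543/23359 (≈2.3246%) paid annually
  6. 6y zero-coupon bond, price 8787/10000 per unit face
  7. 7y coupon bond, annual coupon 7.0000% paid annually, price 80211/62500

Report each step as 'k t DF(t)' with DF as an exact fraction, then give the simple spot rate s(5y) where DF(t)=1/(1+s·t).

step 1 [1y] bond c/1=1/16: DF=(21029/20000 − 1/16·(0))/(1+1/16) = 1237/1250 ≈ 0.989600
step 2 [2y] bond c/1=21/400: DF=(262431/250000 − 21/400·(0.989600))/(1+21/400) = 237/250 ≈ 0.948000
step 3 [3y] swap r/1=577/28799: DF=(1 − 577/28799·(0.989600+0.948000))/(1+577/28799) = 9423/10000 ≈ 0.942300
step 4 [4y] zero: DF = P = 1801/2000 ≈ 0.900500
step 5 [5y] swap r/1=543/23359: DF=(1 − 543/23359·(0.989600+0.948000+0.942300+0.900500))/(1+543/23359) = 4457/5000 ≈ 0.891400
step 6 [6y] zero: DF = P = 8787/10000 ≈ 0.878700
step 7 [7y] bond c/1=7/100: DF=(80211/62500 − 7/100·(0.989600+0.948000+0.942300+0.900500+0.891400+0.878700))/(1+7/100) = 8363/10000 ≈ 0.836300

1 1 1237/1250
2 2 237/250
3 3 9423/10000
4 4 1801/2000
5 5 4457/5000
6 6 8787/10000
7 7 8363/10000
s(5y) = (1/(4457/5000) − 1)/(5) = 543/22285 ≈ 2.4366%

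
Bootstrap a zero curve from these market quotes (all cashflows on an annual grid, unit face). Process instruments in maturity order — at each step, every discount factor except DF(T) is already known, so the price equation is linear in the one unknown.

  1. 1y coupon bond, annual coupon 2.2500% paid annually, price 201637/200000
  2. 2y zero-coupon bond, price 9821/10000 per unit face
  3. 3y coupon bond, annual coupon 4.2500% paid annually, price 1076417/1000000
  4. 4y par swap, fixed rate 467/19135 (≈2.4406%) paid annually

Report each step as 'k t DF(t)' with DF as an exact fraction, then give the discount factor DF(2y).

1 1 493/500
2 2 9821/10000
3 3 9523/10000
4 4 4533/5000
DF(2y) = 9821/10000 ≈ 0.982100

step 1 [1y] bond c/1=9/400: DF=(201637/200000 − 9/400·(0))/(1+9/400) = 493/500 ≈ 0.986000
step 2 [2y] zero: DF = P = 9821/10000 ≈ 0.982100
step 3 [3y] bond c/1=17/400: DF=(1076417/1000000 − 17/400·(0.986000+0.982100))/(1+17/400) = 9523/10000 ≈ 0.952300
step 4 [4y] swap r/1=467/19135: DF=(1 − 467/19135·(0.986000+0.982100+0.952300))/(1+467/19135) = 4533/5000 ≈ 0.906600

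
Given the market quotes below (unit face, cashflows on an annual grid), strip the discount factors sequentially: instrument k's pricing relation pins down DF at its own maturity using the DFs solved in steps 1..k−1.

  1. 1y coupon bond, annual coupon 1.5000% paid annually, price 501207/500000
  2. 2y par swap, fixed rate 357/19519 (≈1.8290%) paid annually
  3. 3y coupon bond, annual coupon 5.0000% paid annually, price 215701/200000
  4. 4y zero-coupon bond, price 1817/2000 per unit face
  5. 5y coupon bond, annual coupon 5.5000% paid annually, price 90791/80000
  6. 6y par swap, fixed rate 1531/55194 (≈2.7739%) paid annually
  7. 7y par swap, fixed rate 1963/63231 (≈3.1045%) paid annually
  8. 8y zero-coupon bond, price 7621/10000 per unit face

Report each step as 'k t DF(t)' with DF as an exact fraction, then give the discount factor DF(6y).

1 1 2469/2500
2 2 9643/10000
3 3 4671/5000
4 4 1817/2000
5 5 8779/10000
6 6 8469/10000
7 7 8037/10000
8 8 7621/10000
DF(6y) = 8469/10000 ≈ 0.846900

step 1 [1y] bond c/1=3/200: DF=(501207/500000 − 3/200·(0))/(1+3/200) = 2469/2500 ≈ 0.987600
step 2 [2y] swap r/1=357/19519: DF=(1 − 357/19519·(0.987600))/(1+357/19519) = 9643/10000 ≈ 0.964300
step 3 [3y] bond c/1=1/20: DF=(215701/200000 − 1/20·(0.987600+0.964300))/(1+1/20) = 4671/5000 ≈ 0.934200
step 4 [4y] zero: DF = P = 1817/2000 ≈ 0.908500
step 5 [5y] bond c/1=11/200: DF=(90791/80000 − 11/200·(0.987600+0.964300+0.934200+0.908500))/(1+11/200) = 8779/10000 ≈ 0.877900
step 6 [6y] swap r/1=1531/55194: DF=(1 − 1531/55194·(0.987600+0.964300+0.934200+0.908500+0.877900))/(1+1531/55194) = 8469/10000 ≈ 0.846900
step 7 [7y] swap r/1=1963/63231: DF=(1 − 1963/63231·(0.987600+0.964300+0.934200+0.908500+0.877900+0.846900))/(1+1963/63231) = 8037/10000 ≈ 0.803700
step 8 [8y] zero: DF = P = 7621/10000 ≈ 0.762100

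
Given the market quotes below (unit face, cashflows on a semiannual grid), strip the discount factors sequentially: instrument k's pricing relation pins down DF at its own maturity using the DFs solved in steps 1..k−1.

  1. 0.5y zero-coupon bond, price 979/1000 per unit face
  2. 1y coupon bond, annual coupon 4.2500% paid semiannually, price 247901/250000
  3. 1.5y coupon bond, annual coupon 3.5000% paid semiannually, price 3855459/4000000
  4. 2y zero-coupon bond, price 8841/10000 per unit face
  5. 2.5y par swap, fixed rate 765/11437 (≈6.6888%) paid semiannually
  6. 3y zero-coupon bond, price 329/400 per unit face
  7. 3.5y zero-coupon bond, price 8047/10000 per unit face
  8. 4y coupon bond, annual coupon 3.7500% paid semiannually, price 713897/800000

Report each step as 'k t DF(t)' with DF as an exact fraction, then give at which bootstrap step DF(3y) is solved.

step 1 [0.5y] zero: DF = P = 979/1000 ≈ 0.979000
step 2 [1y] bond c/2=17/800: DF=(247901/250000 − 17/800·(0.979000))/(1+17/800) = 4753/5000 ≈ 0.950600
step 3 [1.5y] bond c/2=7/400: DF=(3855459/4000000 − 7/400·(0.979000+0.950600))/(1+7/400) = 9141/10000 ≈ 0.914100
step 4 [2y] zero: DF = P = 8841/10000 ≈ 0.884100
step 5 [2.5y] swap r/2=765/22874: DF=(1 − 765/22874·(0.979000+0.950600+0.914100+0.884100))/(1+765/22874) = 847/1000 ≈ 0.847000
step 6 [3y] zero: DF = P = 329/400 ≈ 0.822500
step 7 [3.5y] zero: DF = P = 8047/10000 ≈ 0.804700
step 8 [4y] bond c/2=3/160: DF=(713897/800000 − 3/160·(0.979000+0.950600+0.914100+0.884100+0.847000+0.822500+0.804700))/(1+3/160) = 3809/5000 ≈ 0.761800

1 1/2 979/1000
2 1 4753/5000
3 3/2 9141/10000
4 2 8841/10000
5 5/2 847/1000
6 3 329/400
7 7/2 8047/10000
8 4 3809/5000
DF(3y) is solved at step 6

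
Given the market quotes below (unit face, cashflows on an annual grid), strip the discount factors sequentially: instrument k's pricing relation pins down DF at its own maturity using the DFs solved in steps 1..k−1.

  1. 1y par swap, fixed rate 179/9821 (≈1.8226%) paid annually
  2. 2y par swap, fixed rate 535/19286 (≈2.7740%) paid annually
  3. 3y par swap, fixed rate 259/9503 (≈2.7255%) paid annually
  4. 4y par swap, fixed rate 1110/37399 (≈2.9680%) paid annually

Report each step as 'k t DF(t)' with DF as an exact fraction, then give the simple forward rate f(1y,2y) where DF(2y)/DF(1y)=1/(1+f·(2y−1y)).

step 1 [1y] swap r/1=179/9821: DF=(1 − 179/9821·(0))/(1+179/9821) = 9821/10000 ≈ 0.982100
step 2 [2y] swap r/1=535/19286: DF=(1 − 535/19286·(0.982100))/(1+535/19286) = 1893/2000 ≈ 0.946500
step 3 [3y] swap r/1=259/9503: DF=(1 − 259/9503·(0.982100+0.946500))/(1+259/9503) = 9223/10000 ≈ 0.922300
step 4 [4y] swap r/1=1110/37399: DF=(1 − 1110/37399·(0.982100+0.946500+0.922300))/(1+1110/37399) = 889/1000 ≈ 0.889000

1 1 9821/10000
2 2 1893/2000
3 3 9223/10000
4 4 889/1000
f(1y,2y) = ((9821/10000)/(1893/2000) − 1)/(1) = 356/9465 ≈ 3.7612%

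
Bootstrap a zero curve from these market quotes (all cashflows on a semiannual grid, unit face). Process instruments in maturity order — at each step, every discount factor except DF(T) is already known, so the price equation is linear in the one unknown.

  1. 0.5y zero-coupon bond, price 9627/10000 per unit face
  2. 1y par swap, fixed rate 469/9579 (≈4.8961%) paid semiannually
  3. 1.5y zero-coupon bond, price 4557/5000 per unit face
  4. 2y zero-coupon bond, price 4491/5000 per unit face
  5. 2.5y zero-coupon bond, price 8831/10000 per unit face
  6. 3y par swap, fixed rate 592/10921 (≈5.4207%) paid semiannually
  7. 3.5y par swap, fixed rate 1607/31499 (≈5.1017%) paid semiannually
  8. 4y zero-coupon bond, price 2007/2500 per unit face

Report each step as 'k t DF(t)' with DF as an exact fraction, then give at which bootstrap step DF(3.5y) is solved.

1 1/2 9627/10000
2 1 9531/10000
3 3/2 4557/5000
4 2 4491/5000
5 5/2 8831/10000
6 3 213/250
7 7/2 8393/10000
8 4 2007/2500
DF(3.5y) is solved at step 7

step 1 [0.5y] zero: DF = P = 9627/10000 ≈ 0.962700
step 2 [1y] swap r/2=469/19158: DF=(1 − 469/19158·(0.962700))/(1+469/19158) = 9531/10000 ≈ 0.953100
step 3 [1.5y] zero: DF = P = 4557/5000 ≈ 0.911400
step 4 [2y] zero: DF = P = 4491/5000 ≈ 0.898200
step 5 [2.5y] zero: DF = P = 8831/10000 ≈ 0.883100
step 6 [3y] swap r/2=296/10921: DF=(1 − 296/10921·(0.962700+0.953100+0.911400+0.898200+0.883100))/(1+296/10921) = 213/250 ≈ 0.852000
step 7 [3.5y] swap r/2=1607/62998: DF=(1 − 1607/62998·(0.962700+0.953100+0.911400+0.898200+0.883100+0.852000))/(1+1607/62998) = 8393/10000 ≈ 0.839300
step 8 [4y] zero: DF = P = 2007/2500 ≈ 0.802800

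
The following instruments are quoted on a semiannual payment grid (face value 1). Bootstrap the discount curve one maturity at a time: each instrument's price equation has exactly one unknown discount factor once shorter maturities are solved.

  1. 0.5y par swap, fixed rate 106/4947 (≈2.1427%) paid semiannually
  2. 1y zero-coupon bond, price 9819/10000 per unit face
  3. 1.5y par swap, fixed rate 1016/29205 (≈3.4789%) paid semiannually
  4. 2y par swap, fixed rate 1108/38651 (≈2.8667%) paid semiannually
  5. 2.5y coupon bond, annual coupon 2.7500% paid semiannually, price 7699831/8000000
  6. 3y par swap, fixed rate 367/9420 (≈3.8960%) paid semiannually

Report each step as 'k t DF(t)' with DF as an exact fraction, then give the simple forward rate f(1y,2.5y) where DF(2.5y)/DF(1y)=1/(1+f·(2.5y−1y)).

step 1 [0.5y] swap r/2=53/4947: DF=(1 − 53/4947·(0))/(1+53/4947) = 4947/5000 ≈ 0.989400
step 2 [1y] zero: DF = P = 9819/10000 ≈ 0.981900
step 3 [1.5y] swap r/2=508/29205: DF=(1 − 508/29205·(0.989400+0.981900))/(1+508/29205) = 2373/2500 ≈ 0.949200
step 4 [2y] swap r/2=554/38651: DF=(1 − 554/38651·(0.989400+0.981900+0.949200))/(1+554/38651) = 4723/5000 ≈ 0.944600
step 5 [2.5y] bond c/2=11/800: DF=(7699831/8000000 − 11/800·(0.989400+0.981900+0.949200+0.944600))/(1+11/800) = 897/1000 ≈ 0.897000
step 6 [3y] swap r/2=367/18840: DF=(1 − 367/18840·(0.989400+0.981900+0.949200+0.944600+0.897000))/(1+367/18840) = 8899/10000 ≈ 0.889900

1 1/2 4947/5000
2 1 9819/10000
3 3/2 2373/2500
4 2 4723/5000
5 5/2 897/1000
6 3 8899/10000
f(1y,2.5y) = ((9819/10000)/(897/1000) − 1)/(3/2) = 283/4485 ≈ 6.3099%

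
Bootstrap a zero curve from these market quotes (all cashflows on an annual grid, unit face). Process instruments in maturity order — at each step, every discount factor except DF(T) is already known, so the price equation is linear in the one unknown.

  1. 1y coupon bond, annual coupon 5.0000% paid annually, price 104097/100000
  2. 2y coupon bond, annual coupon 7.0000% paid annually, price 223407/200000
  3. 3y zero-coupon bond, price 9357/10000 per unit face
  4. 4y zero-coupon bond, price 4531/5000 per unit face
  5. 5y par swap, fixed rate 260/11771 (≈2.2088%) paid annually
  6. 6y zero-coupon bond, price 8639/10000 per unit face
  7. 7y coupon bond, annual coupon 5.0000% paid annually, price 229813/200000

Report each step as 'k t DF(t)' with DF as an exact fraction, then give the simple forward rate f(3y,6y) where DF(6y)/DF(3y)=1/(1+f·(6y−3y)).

1 1 4957/5000
2 2 9791/10000
3 3 9357/10000
4 4 4531/5000
5 5 112/125
6 6 8639/10000
7 7 829/1000
f(3y,6y) = ((9357/10000)/(8639/10000) − 1)/(3) = 718/25917 ≈ 2.7704%

step 1 [1y] bond c/1=1/20: DF=(104097/100000 − 1/20·(0))/(1+1/20) = 4957/5000 ≈ 0.991400
step 2 [2y] bond c/1=7/100: DF=(223407/200000 − 7/100·(0.991400))/(1+7/100) = 9791/10000 ≈ 0.979100
step 3 [3y] zero: DF = P = 9357/10000 ≈ 0.935700
step 4 [4y] zero: DF = P = 4531/5000 ≈ 0.906200
step 5 [5y] swap r/1=260/11771: DF=(1 − 260/11771·(0.991400+0.979100+0.935700+0.906200))/(1+260/11771) = 112/125 ≈ 0.896000
step 6 [6y] zero: DF = P = 8639/10000 ≈ 0.863900
step 7 [7y] bond c/1=1/20: DF=(229813/200000 − 1/20·(0.991400+0.979100+0.935700+0.906200+0.896000+0.863900))/(1+1/20) = 829/1000 ≈ 0.829000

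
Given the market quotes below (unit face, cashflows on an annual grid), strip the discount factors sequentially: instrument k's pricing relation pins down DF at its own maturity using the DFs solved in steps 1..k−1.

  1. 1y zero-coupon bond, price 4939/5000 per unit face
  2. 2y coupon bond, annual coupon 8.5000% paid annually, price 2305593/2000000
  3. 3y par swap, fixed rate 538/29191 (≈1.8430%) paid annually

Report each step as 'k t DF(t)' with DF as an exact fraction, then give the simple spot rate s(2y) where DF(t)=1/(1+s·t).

1 1 4939/5000
2 2 9851/10000
3 3 4731/5000
s(2y) = (1/(9851/10000) − 1)/(2) = 149/19702 ≈ 0.7563%

step 1 [1y] zero: DF = P = 4939/5000 ≈ 0.987800
step 2 [2y] bond c/1=17/200: DF=(2305593/2000000 − 17/200·(0.987800))/(1+17/200) = 9851/10000 ≈ 0.985100
step 3 [3y] swap r/1=538/29191: DF=(1 − 538/29191·(0.987800+0.985100))/(1+538/29191) = 4731/5000 ≈ 0.946200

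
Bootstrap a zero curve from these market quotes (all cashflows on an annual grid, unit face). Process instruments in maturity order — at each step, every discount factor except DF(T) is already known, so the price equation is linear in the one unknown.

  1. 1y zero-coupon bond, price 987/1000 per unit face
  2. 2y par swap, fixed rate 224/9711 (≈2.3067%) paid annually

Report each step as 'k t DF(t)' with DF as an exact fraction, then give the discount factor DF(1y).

1 1 987/1000
2 2 597/625
DF(1y) = 987/1000 ≈ 0.987000

step 1 [1y] zero: DF = P = 987/1000 ≈ 0.987000
step 2 [2y] swap r/1=224/9711: DF=(1 − 224/9711·(0.987000))/(1+224/9711) = 597/625 ≈ 0.955200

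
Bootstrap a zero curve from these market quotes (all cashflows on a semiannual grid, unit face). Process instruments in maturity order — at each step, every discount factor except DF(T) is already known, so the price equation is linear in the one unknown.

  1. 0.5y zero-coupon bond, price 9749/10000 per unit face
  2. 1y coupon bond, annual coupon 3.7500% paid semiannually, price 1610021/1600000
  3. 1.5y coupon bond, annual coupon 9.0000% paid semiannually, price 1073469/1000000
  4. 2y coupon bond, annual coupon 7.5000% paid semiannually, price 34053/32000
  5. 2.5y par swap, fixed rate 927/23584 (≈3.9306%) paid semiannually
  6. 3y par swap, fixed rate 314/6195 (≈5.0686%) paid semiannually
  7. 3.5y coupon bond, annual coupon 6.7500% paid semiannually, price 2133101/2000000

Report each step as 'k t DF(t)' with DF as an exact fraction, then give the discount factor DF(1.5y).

1 1/2 9749/10000
2 1 4849/5000
3 3/2 1887/2000
4 2 9213/10000
5 5/2 9073/10000
6 3 8587/10000
7 7/2 8497/10000
DF(1.5y) = 1887/2000 ≈ 0.943500

step 1 [0.5y] zero: DF = P = 9749/10000 ≈ 0.974900
step 2 [1y] bond c/2=3/160: DF=(1610021/1600000 − 3/160·(0.974900))/(1+3/160) = 4849/5000 ≈ 0.969800
step 3 [1.5y] bond c/2=9/200: DF=(1073469/1000000 − 9/200·(0.974900+0.969800))/(1+9/200) = 1887/2000 ≈ 0.943500
step 4 [2y] bond c/2=3/80: DF=(34053/32000 − 3/80·(0.974900+0.969800+0.943500))/(1+3/80) = 9213/10000 ≈ 0.921300
step 5 [2.5y] swap r/2=927/47168: DF=(1 − 927/47168·(0.974900+0.969800+0.943500+0.921300))/(1+927/47168) = 9073/10000 ≈ 0.907300
step 6 [3y] swap r/2=157/6195: DF=(1 − 157/6195·(0.974900+0.969800+0.943500+0.921300+0.907300))/(1+157/6195) = 8587/10000 ≈ 0.858700
step 7 [3.5y] bond c/2=27/800: DF=(2133101/2000000 − 27/800·(0.974900+0.969800+0.943500+0.921300+0.907300+0.858700))/(1+27/800) = 8497/10000 ≈ 0.849700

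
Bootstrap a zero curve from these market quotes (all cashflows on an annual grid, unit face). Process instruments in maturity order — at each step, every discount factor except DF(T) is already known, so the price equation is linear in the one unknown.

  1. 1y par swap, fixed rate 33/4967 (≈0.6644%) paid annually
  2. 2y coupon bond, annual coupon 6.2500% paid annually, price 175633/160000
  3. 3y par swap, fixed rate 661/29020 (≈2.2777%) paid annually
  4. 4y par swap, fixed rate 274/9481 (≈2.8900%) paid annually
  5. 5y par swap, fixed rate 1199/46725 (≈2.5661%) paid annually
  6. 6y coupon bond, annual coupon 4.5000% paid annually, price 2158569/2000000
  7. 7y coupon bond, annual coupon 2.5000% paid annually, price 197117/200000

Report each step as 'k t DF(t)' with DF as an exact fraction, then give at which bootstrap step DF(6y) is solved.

1 1 4967/5000
2 2 9747/10000
3 3 9339/10000
4 4 1113/1250
5 5 8801/10000
6 6 2079/2500
7 7 8273/10000
DF(6y) is solved at step 6

step 1 [1y] swap r/1=33/4967: DF=(1 − 33/4967·(0))/(1+33/4967) = 4967/5000 ≈ 0.993400
step 2 [2y] bond c/1=1/16: DF=(175633/160000 − 1/16·(0.993400))/(1+1/16) = 9747/10000 ≈ 0.974700
step 3 [3y] swap r/1=661/29020: DF=(1 − 661/29020·(0.993400+0.974700))/(1+661/29020) = 9339/10000 ≈ 0.933900
step 4 [4y] swap r/1=274/9481: DF=(1 − 274/9481·(0.993400+0.974700+0.933900))/(1+274/9481) = 1113/1250 ≈ 0.890400
step 5 [5y] swap r/1=1199/46725: DF=(1 − 1199/46725·(0.993400+0.974700+0.933900+0.890400))/(1+1199/46725) = 8801/10000 ≈ 0.880100
step 6 [6y] bond c/1=9/200: DF=(2158569/2000000 − 9/200·(0.993400+0.974700+0.933900+0.890400+0.880100))/(1+9/200) = 2079/2500 ≈ 0.831600
step 7 [7y] bond c/1=1/40: DF=(197117/200000 − 1/40·(0.993400+0.974700+0.933900+0.890400+0.880100+0.831600))/(1+1/40) = 8273/10000 ≈ 0.827300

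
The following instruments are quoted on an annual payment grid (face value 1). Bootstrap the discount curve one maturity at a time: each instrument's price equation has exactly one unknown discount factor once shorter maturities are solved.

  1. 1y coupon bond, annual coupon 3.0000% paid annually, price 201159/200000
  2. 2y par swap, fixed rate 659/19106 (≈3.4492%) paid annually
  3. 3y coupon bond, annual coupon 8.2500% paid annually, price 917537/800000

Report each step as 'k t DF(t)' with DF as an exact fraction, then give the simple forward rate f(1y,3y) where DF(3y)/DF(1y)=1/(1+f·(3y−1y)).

1 1 1953/2000
2 2 9341/10000
3 3 9139/10000
f(1y,3y) = ((1953/2000)/(9139/10000) − 1)/(2) = 313/9139 ≈ 3.4249%

step 1 [1y] bond c/1=3/100: DF=(201159/200000 − 3/100·(0))/(1+3/100) = 1953/2000 ≈ 0.976500
step 2 [2y] swap r/1=659/19106: DF=(1 − 659/19106·(0.976500))/(1+659/19106) = 9341/10000 ≈ 0.934100
step 3 [3y] bond c/1=33/400: DF=(917537/800000 − 33/400·(0.976500+0.934100))/(1+33/400) = 9139/10000 ≈ 0.913900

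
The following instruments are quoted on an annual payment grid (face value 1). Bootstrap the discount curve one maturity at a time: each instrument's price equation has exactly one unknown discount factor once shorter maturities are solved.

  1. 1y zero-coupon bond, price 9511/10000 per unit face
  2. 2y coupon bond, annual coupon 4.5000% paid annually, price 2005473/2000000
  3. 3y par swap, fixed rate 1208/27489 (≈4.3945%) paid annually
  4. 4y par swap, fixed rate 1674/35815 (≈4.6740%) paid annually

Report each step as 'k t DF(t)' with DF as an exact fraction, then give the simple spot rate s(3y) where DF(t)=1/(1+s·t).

1 1 9511/10000
2 2 4593/5000
3 3 1099/1250
4 4 4163/5000
s(3y) = (1/(1099/1250) − 1)/(3) = 151/3297 ≈ 4.5799%

step 1 [1y] zero: DF = P = 9511/10000 ≈ 0.951100
step 2 [2y] bond c/1=9/200: DF=(2005473/2000000 − 9/200·(0.951100))/(1+9/200) = 4593/5000 ≈ 0.918600
step 3 [3y] swap r/1=1208/27489: DF=(1 − 1208/27489·(0.951100+0.918600))/(1+1208/27489) = 1099/1250 ≈ 0.879200
step 4 [4y] swap r/1=1674/35815: DF=(1 − 1674/35815·(0.951100+0.918600+0.879200))/(1+1674/35815) = 4163/5000 ≈ 0.832600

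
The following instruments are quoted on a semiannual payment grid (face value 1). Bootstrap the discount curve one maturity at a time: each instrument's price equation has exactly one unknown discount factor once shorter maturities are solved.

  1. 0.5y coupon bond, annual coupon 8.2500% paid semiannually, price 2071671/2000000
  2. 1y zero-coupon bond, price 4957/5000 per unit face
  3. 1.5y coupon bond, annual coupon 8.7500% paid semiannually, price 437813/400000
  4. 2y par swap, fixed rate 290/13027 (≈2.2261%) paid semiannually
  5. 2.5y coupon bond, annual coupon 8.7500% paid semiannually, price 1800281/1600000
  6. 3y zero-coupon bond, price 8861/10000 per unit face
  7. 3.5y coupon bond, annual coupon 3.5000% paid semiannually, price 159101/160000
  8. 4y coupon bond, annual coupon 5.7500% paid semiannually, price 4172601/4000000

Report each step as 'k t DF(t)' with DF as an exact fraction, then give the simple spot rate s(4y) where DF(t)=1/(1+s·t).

1 1/2 2487/2500
2 1 4957/5000
3 3/2 4827/5000
4 2 1913/2000
5 5/2 4571/5000
6 3 8861/10000
7 7/2 8791/10000
8 4 8299/10000
s(4y) = (1/(8299/10000) − 1)/(4) = 1701/33196 ≈ 5.1241%

step 1 [0.5y] bond c/2=33/800: DF=(2071671/2000000 − 33/800·(0))/(1+33/800) = 2487/2500 ≈ 0.994800
step 2 [1y] zero: DF = P = 4957/5000 ≈ 0.991400
step 3 [1.5y] bond c/2=7/160: DF=(437813/400000 − 7/160·(0.994800+0.991400))/(1+7/160) = 4827/5000 ≈ 0.965400
step 4 [2y] swap r/2=145/13027: DF=(1 − 145/13027·(0.994800+0.991400+0.965400))/(1+145/13027) = 1913/2000 ≈ 0.956500
step 5 [2.5y] bond c/2=7/160: DF=(1800281/1600000 − 7/160·(0.994800+0.991400+0.965400+0.956500))/(1+7/160) = 4571/5000 ≈ 0.914200
step 6 [3y] zero: DF = P = 8861/10000 ≈ 0.886100
step 7 [3.5y] bond c/2=7/400: DF=(159101/160000 − 7/400·(0.994800+0.991400+0.965400+0.956500+0.914200+0.886100))/(1+7/400) = 8791/10000 ≈ 0.879100
step 8 [4y] bond c/2=23/800: DF=(4172601/4000000 − 23/800·(0.994800+0.991400+0.965400+0.956500+0.914200+0.886100+0.879100))/(1+23/800) = 8299/10000 ≈ 0.829900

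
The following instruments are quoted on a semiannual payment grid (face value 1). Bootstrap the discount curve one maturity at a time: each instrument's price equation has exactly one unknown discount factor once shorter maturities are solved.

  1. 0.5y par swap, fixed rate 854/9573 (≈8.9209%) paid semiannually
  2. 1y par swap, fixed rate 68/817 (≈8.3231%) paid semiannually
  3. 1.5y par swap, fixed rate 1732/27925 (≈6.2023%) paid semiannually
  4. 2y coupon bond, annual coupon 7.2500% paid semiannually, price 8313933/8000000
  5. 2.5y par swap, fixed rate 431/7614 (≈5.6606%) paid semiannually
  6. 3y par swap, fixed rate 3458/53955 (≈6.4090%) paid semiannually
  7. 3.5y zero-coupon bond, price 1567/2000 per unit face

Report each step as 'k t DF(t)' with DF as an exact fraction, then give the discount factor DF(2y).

1 1/2 9573/10000
2 1 4609/5000
3 3/2 4567/5000
4 2 2263/2500
5 5/2 8707/10000
6 3 8271/10000
7 7/2 1567/2000
DF(2y) = 2263/2500 ≈ 0.905200

step 1 [0.5y] swap r/2=427/9573: DF=(1 − 427/9573·(0))/(1+427/9573) = 9573/10000 ≈ 0.957300
step 2 [1y] swap r/2=34/817: DF=(1 − 34/817·(0.957300))/(1+34/817) = 4609/5000 ≈ 0.921800
step 3 [1.5y] swap r/2=866/27925: DF=(1 − 866/27925·(0.957300+0.921800))/(1+866/27925) = 4567/5000 ≈ 0.913400
step 4 [2y] bond c/2=29/800: DF=(8313933/8000000 − 29/800·(0.957300+0.921800+0.913400))/(1+29/800) = 2263/2500 ≈ 0.905200
step 5 [2.5y] swap r/2=431/15228: DF=(1 − 431/15228·(0.957300+0.921800+0.913400+0.905200))/(1+431/15228) = 8707/10000 ≈ 0.870700
step 6 [3y] swap r/2=1729/53955: DF=(1 − 1729/53955·(0.957300+0.921800+0.913400+0.905200+0.870700))/(1+1729/53955) = 8271/10000 ≈ 0.827100
step 7 [3.5y] zero: DF = P = 1567/2000 ≈ 0.783500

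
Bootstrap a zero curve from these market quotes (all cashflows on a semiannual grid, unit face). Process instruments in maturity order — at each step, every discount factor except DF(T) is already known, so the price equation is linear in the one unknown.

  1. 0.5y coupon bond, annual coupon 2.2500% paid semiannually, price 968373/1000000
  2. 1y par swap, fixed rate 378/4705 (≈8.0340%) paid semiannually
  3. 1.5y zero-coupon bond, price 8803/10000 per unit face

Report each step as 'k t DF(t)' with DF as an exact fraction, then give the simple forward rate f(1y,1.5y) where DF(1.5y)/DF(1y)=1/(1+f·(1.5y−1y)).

step 1 [0.5y] bond c/2=9/800: DF=(968373/1000000 − 9/800·(0))/(1+9/800) = 1197/1250 ≈ 0.957600
step 2 [1y] swap r/2=189/4705: DF=(1 − 189/4705·(0.957600))/(1+189/4705) = 2311/2500 ≈ 0.924400
step 3 [1.5y] zero: DF = P = 8803/10000 ≈ 0.880300

1 1/2 1197/1250
2 1 2311/2500
3 3/2 8803/10000
f(1y,1.5y) = ((2311/2500)/(8803/10000) − 1)/(1/2) = 882/8803 ≈ 10.0193%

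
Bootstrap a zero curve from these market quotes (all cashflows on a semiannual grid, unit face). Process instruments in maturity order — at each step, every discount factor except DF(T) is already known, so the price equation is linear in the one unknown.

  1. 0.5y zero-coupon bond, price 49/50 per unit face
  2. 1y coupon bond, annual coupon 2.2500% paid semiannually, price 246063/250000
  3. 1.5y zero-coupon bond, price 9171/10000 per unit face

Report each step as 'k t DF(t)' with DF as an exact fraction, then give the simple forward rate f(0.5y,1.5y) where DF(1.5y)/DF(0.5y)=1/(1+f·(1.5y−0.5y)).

1 1/2 49/50
2 1 1203/1250
3 3/2 9171/10000
f(0.5y,1.5y) = ((49/50)/(9171/10000) − 1)/(1) = 629/9171 ≈ 6.8586%

step 1 [0.5y] zero: DF = P = 49/50 ≈ 0.980000
step 2 [1y] bond c/2=9/800: DF=(246063/250000 − 9/800·(0.980000))/(1+9/800) = 1203/1250 ≈ 0.962400
step 3 [1.5y] zero: DF = P = 9171/10000 ≈ 0.917100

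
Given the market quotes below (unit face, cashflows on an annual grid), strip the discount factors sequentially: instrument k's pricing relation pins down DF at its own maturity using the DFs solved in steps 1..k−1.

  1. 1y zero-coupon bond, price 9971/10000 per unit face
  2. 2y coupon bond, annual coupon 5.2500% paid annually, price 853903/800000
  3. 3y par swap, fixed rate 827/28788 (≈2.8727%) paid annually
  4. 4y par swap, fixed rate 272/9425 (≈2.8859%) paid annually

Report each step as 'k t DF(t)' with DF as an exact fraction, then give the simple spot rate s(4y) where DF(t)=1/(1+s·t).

step 1 [1y] zero: DF = P = 9971/10000 ≈ 0.997100
step 2 [2y] bond c/1=21/400: DF=(853903/800000 − 21/400·(0.997100))/(1+21/400) = 2411/2500 ≈ 0.964400
step 3 [3y] swap r/1=827/28788: DF=(1 − 827/28788·(0.997100+0.964400))/(1+827/28788) = 9173/10000 ≈ 0.917300
step 4 [4y] swap r/1=272/9425: DF=(1 − 272/9425·(0.997100+0.964400+0.917300))/(1+272/9425) = 557/625 ≈ 0.891200

1 1 9971/10000
2 2 2411/2500
3 3 9173/10000
4 4 557/625
s(4y) = (1/(557/625) − 1)/(4) = 17/557 ≈ 3.0521%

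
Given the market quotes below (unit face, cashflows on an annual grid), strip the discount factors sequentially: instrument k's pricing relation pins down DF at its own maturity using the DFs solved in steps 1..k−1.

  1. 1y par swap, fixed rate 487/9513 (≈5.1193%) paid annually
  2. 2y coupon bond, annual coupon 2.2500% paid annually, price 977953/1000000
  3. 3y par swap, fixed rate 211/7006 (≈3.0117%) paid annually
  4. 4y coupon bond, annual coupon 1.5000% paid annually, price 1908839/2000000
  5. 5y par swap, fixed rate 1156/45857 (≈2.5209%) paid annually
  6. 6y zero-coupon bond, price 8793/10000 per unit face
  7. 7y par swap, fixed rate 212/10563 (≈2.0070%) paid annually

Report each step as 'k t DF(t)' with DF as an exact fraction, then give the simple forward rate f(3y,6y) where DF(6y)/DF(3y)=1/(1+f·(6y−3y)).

step 1 [1y] swap r/1=487/9513: DF=(1 − 487/9513·(0))/(1+487/9513) = 9513/10000 ≈ 0.951300
step 2 [2y] bond c/1=9/400: DF=(977953/1000000 − 9/400·(0.951300))/(1+9/400) = 1871/2000 ≈ 0.935500
step 3 [3y] swap r/1=211/7006: DF=(1 − 211/7006·(0.951300+0.935500))/(1+211/7006) = 2289/2500 ≈ 0.915600
step 4 [4y] bond c/1=3/200: DF=(1908839/2000000 − 3/200·(0.951300+0.935500+0.915600))/(1+3/200) = 8989/10000 ≈ 0.898900
step 5 [5y] swap r/1=1156/45857: DF=(1 − 1156/45857·(0.951300+0.935500+0.915600+0.898900))/(1+1156/45857) = 2211/2500 ≈ 0.884400
step 6 [6y] zero: DF = P = 8793/10000 ≈ 0.879300
step 7 [7y] swap r/1=212/10563: DF=(1 − 212/10563·(0.951300+0.935500+0.915600+0.898900+0.884400+0.879300))/(1+212/10563) = 1091/1250 ≈ 0.872800

1 1 9513/10000
2 2 1871/2000
3 3 2289/2500
4 4 8989/10000
5 5 2211/2500
6 6 8793/10000
7 7 1091/1250
f(3y,6y) = ((2289/2500)/(8793/10000) − 1)/(3) = 121/8793 ≈ 1.3761%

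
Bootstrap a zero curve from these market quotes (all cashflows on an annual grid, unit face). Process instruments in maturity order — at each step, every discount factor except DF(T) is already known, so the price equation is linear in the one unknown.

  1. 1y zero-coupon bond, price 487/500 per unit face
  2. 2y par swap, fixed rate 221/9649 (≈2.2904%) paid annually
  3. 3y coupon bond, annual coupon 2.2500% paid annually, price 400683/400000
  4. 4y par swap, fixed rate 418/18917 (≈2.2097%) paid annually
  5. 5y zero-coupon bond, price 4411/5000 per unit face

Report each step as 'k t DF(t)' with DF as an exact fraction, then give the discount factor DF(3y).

1 1 487/500
2 2 4779/5000
3 3 2343/2500
4 4 2291/2500
5 5 4411/5000
DF(3y) = 2343/2500 ≈ 0.937200

step 1 [1y] zero: DF = P = 487/500 ≈ 0.974000
step 2 [2y] swap r/1=221/9649: DF=(1 − 221/9649·(0.974000))/(1+221/9649) = 4779/5000 ≈ 0.955800
step 3 [3y] bond c/1=9/400: DF=(400683/400000 − 9/400·(0.974000+0.955800))/(1+9/400) = 2343/2500 ≈ 0.937200
step 4 [4y] swap r/1=418/18917: DF=(1 − 418/18917·(0.974000+0.955800+0.937200))/(1+418/18917) = 2291/2500 ≈ 0.916400
step 5 [5y] zero: DF = P = 4411/5000 ≈ 0.882200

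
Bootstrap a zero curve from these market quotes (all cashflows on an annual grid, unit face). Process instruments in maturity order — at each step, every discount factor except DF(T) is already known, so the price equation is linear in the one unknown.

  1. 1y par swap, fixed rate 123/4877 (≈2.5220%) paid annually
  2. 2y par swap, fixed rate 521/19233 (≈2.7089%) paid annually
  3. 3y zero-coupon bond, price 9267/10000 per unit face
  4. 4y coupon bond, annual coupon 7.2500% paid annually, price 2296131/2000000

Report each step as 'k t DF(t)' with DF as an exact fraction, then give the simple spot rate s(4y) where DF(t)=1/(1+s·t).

step 1 [1y] swap r/1=123/4877: DF=(1 − 123/4877·(0))/(1+123/4877) = 4877/5000 ≈ 0.975400
step 2 [2y] swap r/1=521/19233: DF=(1 − 521/19233·(0.975400))/(1+521/19233) = 9479/10000 ≈ 0.947900
step 3 [3y] zero: DF = P = 9267/10000 ≈ 0.926700
step 4 [4y] bond c/1=29/400: DF=(2296131/2000000 − 29/400·(0.975400+0.947900+0.926700))/(1+29/400) = 4389/5000 ≈ 0.877800

1 1 4877/5000
2 2 9479/10000
3 3 9267/10000
4 4 4389/5000
s(4y) = (1/(4389/5000) − 1)/(4) = 611/17556 ≈ 3.4803%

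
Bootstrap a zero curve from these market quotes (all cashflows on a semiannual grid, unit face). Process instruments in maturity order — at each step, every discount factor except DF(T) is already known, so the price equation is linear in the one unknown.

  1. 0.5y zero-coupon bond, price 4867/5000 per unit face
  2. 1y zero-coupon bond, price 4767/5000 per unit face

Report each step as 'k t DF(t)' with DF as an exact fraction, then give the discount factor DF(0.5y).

step 1 [0.5y] zero: DF = P = 4867/5000 ≈ 0.973400
step 2 [1y] zero: DF = P = 4767/5000 ≈ 0.953400

1 1/2 4867/5000
2 1 4767/5000
DF(0.5y) = 4867/5000 ≈ 0.973400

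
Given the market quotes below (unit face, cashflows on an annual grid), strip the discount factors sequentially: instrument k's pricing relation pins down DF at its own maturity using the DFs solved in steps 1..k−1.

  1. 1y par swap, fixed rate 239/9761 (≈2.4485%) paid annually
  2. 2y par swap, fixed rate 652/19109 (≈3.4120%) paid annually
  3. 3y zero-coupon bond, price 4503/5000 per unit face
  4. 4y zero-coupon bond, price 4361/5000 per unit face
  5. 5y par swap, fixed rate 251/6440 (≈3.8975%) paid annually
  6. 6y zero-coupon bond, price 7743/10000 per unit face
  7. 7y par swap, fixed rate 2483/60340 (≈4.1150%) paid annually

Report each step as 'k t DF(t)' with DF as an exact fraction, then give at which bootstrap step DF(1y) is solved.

step 1 [1y] swap r/1=239/9761: DF=(1 − 239/9761·(0))/(1+239/9761) = 9761/10000 ≈ 0.976100
step 2 [2y] swap r/1=652/19109: DF=(1 − 652/19109·(0.976100))/(1+652/19109) = 2337/2500 ≈ 0.934800
step 3 [3y] zero: DF = P = 4503/5000 ≈ 0.900600
step 4 [4y] zero: DF = P = 4361/5000 ≈ 0.872200
step 5 [5y] swap r/1=251/6440: DF=(1 − 251/6440·(0.976100+0.934800+0.900600+0.872200))/(1+251/6440) = 8243/10000 ≈ 0.824300
step 6 [6y] zero: DF = P = 7743/10000 ≈ 0.774300
step 7 [7y] swap r/1=2483/60340: DF=(1 − 2483/60340·(0.976100+0.934800+0.900600+0.872200+0.824300+0.774300))/(1+2483/60340) = 7517/10000 ≈ 0.751700

1 1 9761/10000
2 2 2337/2500
3 3 4503/5000
4 4 4361/5000
5 5 8243/10000
6 6 7743/10000
7 7 7517/10000
DF(1y) is solved at step 1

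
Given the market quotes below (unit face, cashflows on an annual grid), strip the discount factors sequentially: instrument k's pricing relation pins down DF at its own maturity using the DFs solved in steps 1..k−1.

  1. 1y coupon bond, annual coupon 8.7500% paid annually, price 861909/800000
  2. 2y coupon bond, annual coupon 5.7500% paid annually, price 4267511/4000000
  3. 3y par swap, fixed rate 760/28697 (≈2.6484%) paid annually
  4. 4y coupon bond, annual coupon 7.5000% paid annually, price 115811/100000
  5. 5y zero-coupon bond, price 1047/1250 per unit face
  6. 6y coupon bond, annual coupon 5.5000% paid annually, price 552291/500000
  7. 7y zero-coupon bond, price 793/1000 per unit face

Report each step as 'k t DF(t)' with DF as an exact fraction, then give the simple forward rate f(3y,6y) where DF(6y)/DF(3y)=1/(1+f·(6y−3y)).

step 1 [1y] bond c/1=7/80: DF=(861909/800000 − 7/80·(0))/(1+7/80) = 9907/10000 ≈ 0.990700
step 2 [2y] bond c/1=23/400: DF=(4267511/4000000 − 23/400·(0.990700))/(1+23/400) = 191/200 ≈ 0.955000
step 3 [3y] swap r/1=760/28697: DF=(1 − 760/28697·(0.990700+0.955000))/(1+760/28697) = 231/250 ≈ 0.924000
step 4 [4y] bond c/1=3/40: DF=(115811/100000 − 3/40·(0.990700+0.955000+0.924000))/(1+3/40) = 8771/10000 ≈ 0.877100
step 5 [5y] zero: DF = P = 1047/1250 ≈ 0.837600
step 6 [6y] bond c/1=11/200: DF=(552291/500000 − 11/200·(0.990700+0.955000+0.924000+0.877100+0.837600))/(1+11/200) = 101/125 ≈ 0.808000
step 7 [7y] zero: DF = P = 793/1000 ≈ 0.793000

1 1 9907/10000
2 2 191/200
3 3 231/250
4 4 8771/10000
5 5 1047/1250
6 6 101/125
7 7 793/1000
f(3y,6y) = ((231/250)/(101/125) − 1)/(3) = 29/606 ≈ 4.7855%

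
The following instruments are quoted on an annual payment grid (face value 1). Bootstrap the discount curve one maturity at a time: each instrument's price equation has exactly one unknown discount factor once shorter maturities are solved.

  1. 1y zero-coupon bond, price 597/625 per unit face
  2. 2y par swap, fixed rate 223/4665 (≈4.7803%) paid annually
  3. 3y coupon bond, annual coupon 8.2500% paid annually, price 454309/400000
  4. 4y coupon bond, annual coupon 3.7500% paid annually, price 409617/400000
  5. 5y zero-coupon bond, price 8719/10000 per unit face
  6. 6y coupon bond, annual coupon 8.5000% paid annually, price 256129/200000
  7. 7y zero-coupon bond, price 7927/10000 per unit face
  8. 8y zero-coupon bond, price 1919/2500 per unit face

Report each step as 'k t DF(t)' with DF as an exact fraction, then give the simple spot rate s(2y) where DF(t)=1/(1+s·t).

step 1 [1y] zero: DF = P = 597/625 ≈ 0.955200
step 2 [2y] swap r/1=223/4665: DF=(1 − 223/4665·(0.955200))/(1+223/4665) = 2277/2500 ≈ 0.910800
step 3 [3y] bond c/1=33/400: DF=(454309/400000 − 33/400·(0.955200+0.910800))/(1+33/400) = 907/1000 ≈ 0.907000
step 4 [4y] bond c/1=3/80: DF=(409617/400000 − 3/80·(0.955200+0.910800+0.907000))/(1+3/80) = 2217/2500 ≈ 0.886800
step 5 [5y] zero: DF = P = 8719/10000 ≈ 0.871900
step 6 [6y] bond c/1=17/200: DF=(256129/200000 − 17/200·(0.955200+0.910800+0.907000+0.886800+0.871900))/(1+17/200) = 8253/10000 ≈ 0.825300
step 7 [7y] zero: DF = P = 7927/10000 ≈ 0.792700
step 8 [8y] zero: DF = P = 1919/2500 ≈ 0.767600

1 1 597/625
2 2 2277/2500
3 3 907/1000
4 4 2217/2500
5 5 8719/10000
6 6 8253/10000
7 7 7927/10000
8 8 1919/2500
s(2y) = (1/(2277/2500) − 1)/(2) = 223/4554 ≈ 4.8968%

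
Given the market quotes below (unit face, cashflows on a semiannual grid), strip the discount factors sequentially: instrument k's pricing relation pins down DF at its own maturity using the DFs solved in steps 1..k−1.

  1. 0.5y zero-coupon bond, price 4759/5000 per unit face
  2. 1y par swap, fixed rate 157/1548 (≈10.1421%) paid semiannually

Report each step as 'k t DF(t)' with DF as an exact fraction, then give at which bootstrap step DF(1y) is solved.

step 1 [0.5y] zero: DF = P = 4759/5000 ≈ 0.951800
step 2 [1y] swap r/2=157/3096: DF=(1 − 157/3096·(0.951800))/(1+157/3096) = 4529/5000 ≈ 0.905800

1 1/2 4759/5000
2 1 4529/5000
DF(1y) is solved at step 2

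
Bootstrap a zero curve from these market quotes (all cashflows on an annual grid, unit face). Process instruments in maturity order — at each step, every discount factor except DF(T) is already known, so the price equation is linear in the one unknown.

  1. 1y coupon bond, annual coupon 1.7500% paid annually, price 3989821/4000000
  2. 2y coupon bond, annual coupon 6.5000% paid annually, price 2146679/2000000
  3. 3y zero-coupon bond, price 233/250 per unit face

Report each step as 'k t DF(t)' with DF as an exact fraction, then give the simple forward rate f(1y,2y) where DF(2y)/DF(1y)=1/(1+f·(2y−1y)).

step 1 [1y] bond c/1=7/400: DF=(3989821/4000000 − 7/400·(0))/(1+7/400) = 9803/10000 ≈ 0.980300
step 2 [2y] bond c/1=13/200: DF=(2146679/2000000 − 13/200·(0.980300))/(1+13/200) = 237/250 ≈ 0.948000
step 3 [3y] zero: DF = P = 233/250 ≈ 0.932000

1 1 9803/10000
2 2 237/250
3 3 233/250
f(1y,2y) = ((9803/10000)/(237/250) − 1)/(1) = 323/9480 ≈ 3.4072%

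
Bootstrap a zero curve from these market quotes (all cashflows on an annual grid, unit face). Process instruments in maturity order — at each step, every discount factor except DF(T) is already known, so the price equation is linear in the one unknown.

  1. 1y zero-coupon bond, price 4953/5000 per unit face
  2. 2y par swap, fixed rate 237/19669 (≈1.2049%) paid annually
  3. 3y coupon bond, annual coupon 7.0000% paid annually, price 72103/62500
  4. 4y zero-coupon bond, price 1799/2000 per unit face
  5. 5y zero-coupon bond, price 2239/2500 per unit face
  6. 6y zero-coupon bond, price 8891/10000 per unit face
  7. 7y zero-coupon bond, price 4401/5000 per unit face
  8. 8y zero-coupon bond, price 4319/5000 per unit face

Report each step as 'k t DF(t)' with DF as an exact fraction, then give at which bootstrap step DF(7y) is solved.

step 1 [1y] zero: DF = P = 4953/5000 ≈ 0.990600
step 2 [2y] swap r/1=237/19669: DF=(1 − 237/19669·(0.990600))/(1+237/19669) = 9763/10000 ≈ 0.976300
step 3 [3y] bond c/1=7/100: DF=(72103/62500 − 7/100·(0.990600+0.976300))/(1+7/100) = 1899/2000 ≈ 0.949500
step 4 [4y] zero: DF = P = 1799/2000 ≈ 0.899500
step 5 [5y] zero: DF = P = 2239/2500 ≈ 0.895600
step 6 [6y] zero: DF = P = 8891/10000 ≈ 0.889100
step 7 [7y] zero: DF = P = 4401/5000 ≈ 0.880200
step 8 [8y] zero: DF = P = 4319/5000 ≈ 0.863800

1 1 4953/5000
2 2 9763/10000
3 3 1899/2000
4 4 1799/2000
5 5 2239/2500
6 6 8891/10000
7 7 4401/5000
8 8 4319/5000
DF(7y) is solved at step 7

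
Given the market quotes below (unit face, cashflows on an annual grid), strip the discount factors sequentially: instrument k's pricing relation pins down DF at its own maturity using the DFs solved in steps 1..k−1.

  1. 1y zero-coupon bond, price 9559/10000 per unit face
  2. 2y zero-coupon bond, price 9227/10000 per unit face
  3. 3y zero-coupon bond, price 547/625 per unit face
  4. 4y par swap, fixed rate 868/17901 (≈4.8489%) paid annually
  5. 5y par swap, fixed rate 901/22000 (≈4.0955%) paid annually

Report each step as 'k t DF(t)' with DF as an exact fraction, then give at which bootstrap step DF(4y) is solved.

1 1 9559/10000
2 2 9227/10000
3 3 547/625
4 4 1033/1250
5 5 4099/5000
DF(4y) is solved at step 4

step 1 [1y] zero: DF = P = 9559/10000 ≈ 0.955900
step 2 [2y] zero: DF = P = 9227/10000 ≈ 0.922700
step 3 [3y] zero: DF = P = 547/625 ≈ 0.875200
step 4 [4y] swap r/1=868/17901: DF=(1 − 868/17901·(0.955900+0.922700+0.875200))/(1+868/17901) = 1033/1250 ≈ 0.826400
step 5 [5y] swap r/1=901/22000: DF=(1 − 901/22000·(0.955900+0.922700+0.875200+0.826400))/(1+901/22000) = 4099/5000 ≈ 0.819800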